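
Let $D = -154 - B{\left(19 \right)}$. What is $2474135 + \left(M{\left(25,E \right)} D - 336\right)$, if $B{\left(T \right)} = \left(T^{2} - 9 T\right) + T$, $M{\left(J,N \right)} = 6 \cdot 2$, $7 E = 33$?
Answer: $2469443$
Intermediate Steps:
$E = \frac{33}{7}$ ($E = \frac{1}{7} \cdot 33 = \frac{33}{7} \approx 4.7143$)
$M{\left(J,N \right)} = 12$
$B{\left(T \right)} = T^{2} - 8 T$
$D = -363$ ($D = -154 - 19 \left(-8 + 19\right) = -154 - 19 \cdot 11 = -154 - 209 = -363$)
$2474135 + \left(M{\left(25,E \right)} D - 336\right) = 2474135 + \left(12 \left(-363\right) - 336\right) = 2474135 - 4692 = 2469443$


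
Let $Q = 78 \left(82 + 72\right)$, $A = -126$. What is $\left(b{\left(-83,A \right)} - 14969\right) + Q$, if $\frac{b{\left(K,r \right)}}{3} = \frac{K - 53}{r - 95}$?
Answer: $- \frac{38417}{13} \approx -2955.2$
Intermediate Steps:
$Q = 12012$ ($Q = 78 \cdot 154 = 12012$)
$b{\left(K,r \right)} = \frac{3 \left(-53 + K\right)}{-95 + r}$ ($b{\left(K,r \right)} = 3 \frac{K - 53}{r - 95} = 3 \frac{-53 + K}{-95 + r} = \frac{3 \left(-53 + K\right)}{-95 + r}$)
$\left(b{\left(-83,A \right)} - 14969\right) + Q = \left(\frac{3 \left(-53 - 83\right)}{-95 - 126} - 14969\right) + 12012 = \left(3 \frac{1}{-221} \left(-136\right) - 14969\right) + 12012 = \left(3 \left(- \frac{1}{221}\right) \left(-136\right) - 14969\right) + 12012 = \left(\frac{24}{13} - 14969\right) + 12012 = - \frac{194573}{13} + 12012 = - \frac{38417}{13}$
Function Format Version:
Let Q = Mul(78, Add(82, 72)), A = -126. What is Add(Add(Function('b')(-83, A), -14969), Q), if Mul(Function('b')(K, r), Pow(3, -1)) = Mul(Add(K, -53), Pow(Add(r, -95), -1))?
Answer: Rational(-38417, 13) ≈ -2955.2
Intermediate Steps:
Q = 12012 (Q = Mul(78, 154) = 12012)
Function('b')(K, r) = Mul(3, Pow(Add(-95, r), -1), Add(-53, K)) (Function('b')(K, r) = Mul(3, Mul(Add(K, -53), Pow(Add(r, -95), -1))) = Mul(3, Mul(Add(-53, K), Pow(Add(-95, r), -1))) = Mul(3, Mul(Pow(Add(-95, r), -1), Add(-53, K))) = Mul(3, Pow(Add(-95, r), -1), Add(-53, K)))
Add(Add(Function('b')(-83, A), -14969), Q) = Add(Add(Mul(3, Pow(Add(-95, -126), -1), Add(-53, -83)), -14969), 12012) = Add(Add(Mul(3, Pow(-221, -1), -136), -14969), 12012) = Add(Add(Mul(3, Rational(-1, 221), -136), -14969), 12012) = Add(Add(Rational(24, 13), -14969), 12012) = Add(Rational(-194573, 13), 12012) = Rational(-38417, 13)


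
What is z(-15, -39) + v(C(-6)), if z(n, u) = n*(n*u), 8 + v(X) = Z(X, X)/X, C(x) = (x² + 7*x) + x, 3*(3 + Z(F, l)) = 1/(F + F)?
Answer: -7588295/864 ≈ -8782.8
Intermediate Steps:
Z(F, l) = -3 + 1/(6*F) (Z(F, l) = -3 + 1/(3*(F + F)) = -3 + 1/(3*((2*F))) = -3 + (1/(2*F))/3 = -3 + 1/(6*F))
C(x) = x² + 8*x
v(X) = -8 + (-3 + 1/(6*X))/X
z(n, u) = u*n²
z(-15, -39) + v(C(-6)) = -39*(-15)² + (-8 - 3*(-1/(6*(8 - 6))) + 1/(6*(-6*(8 - 6))²)) = -39*225 + (-8 - 3/((-6*2)) + 1/(6*(-6*2)²)) = -8775 + (-8 - 3/(-12) + (⅙)/(-12)²) = -8775 + (-8 - 3*(-1/12) + (⅙)*(1/144)) = -8775 + (-8 + ¼ + 1/864) = -8775 - 6695/864 = -7588295/864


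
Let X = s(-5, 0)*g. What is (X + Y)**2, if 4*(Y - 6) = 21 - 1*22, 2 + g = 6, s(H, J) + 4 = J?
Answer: 1681/16 ≈ 105.06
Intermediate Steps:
s(H, J) = -4 + J
g = 4 (g = -2 + 6 = 4)
Y = 23/4 (Y = 6 + (21 - 1*22)/4 = 6 + (21 - 22)/4 = 6 + (1/4)*(-1) = 6 - 1/4 = 23/4 ≈ 5.7500)
X = -16 (X = (-4 + 0)*4 = -4*4 = -16)
(X + Y)**2 = (-16 + 23/4)**2 = (-41/4)**2 = 1681/16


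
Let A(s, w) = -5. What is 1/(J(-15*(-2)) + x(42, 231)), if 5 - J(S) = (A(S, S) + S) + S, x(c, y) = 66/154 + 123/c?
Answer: -14/653 ≈ -0.021440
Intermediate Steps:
x(c, y) = 3/7 + 123/c (x(c, y) = 66*(1/154) + 123/c = 3/7 + 123/c)
J(S) = 10 - 2*S (J(S) = 5 - ((-5 + S) + S) = 5 - (-5 + 2*S) = 5 + (5 - 2*S) = 10 - 2*S)
1/(J(-15*(-2)) + x(42, 231)) = 1/((10 - (-30)*(-2)) + (3/7 + 123/42)) = 1/((10 - 2*30) + (3/7 + 123*(1/42))) = 1/((10 - 60) + (3/7 + 41/14)) = 1/(-50 + 47/14) = 1/(-653/14) = -14/653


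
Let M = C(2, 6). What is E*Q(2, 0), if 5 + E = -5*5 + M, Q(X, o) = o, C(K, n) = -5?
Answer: 0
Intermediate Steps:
M = -5
E = -35 (E = -5 + (-5*5 - 5) = -5 + (-25 - 5) = -5 - 30 = -35)
E*Q(2, 0) = -35*0 = 0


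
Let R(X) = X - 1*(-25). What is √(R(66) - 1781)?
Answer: 13*I*√10 ≈ 41.11*I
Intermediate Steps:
R(X) = 25 + X (R(X) = X + 25 = 25 + X)
√(R(66) - 1781) = √((25 + 66) - 1781) = √(91 - 1781) = √(-1690) = 13*I*√10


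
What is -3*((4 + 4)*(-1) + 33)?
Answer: -75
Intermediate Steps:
-3*((4 + 4)*(-1) + 33) = -3*(8*(-1) + 33) = -3*(-8 + 33) = -3*25 = -75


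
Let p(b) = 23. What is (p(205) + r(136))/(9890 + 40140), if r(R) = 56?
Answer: 79/50030 ≈ 0.0015791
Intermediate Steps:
(p(205) + r(136))/(9890 + 40140) = (23 + 56)/(9890 + 40140) = 79/50030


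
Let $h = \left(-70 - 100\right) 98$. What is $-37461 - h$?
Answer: $-20801$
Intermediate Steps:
$h = -16660$ ($h = \left(-170\right) 98 = -16660$)
$-37461 - h = -37461 - -16660 = -37461 + 16660 = -20801$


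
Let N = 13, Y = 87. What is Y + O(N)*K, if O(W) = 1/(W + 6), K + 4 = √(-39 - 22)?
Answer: 1649/19 + I*√61/19 ≈ 86.789 + 0.41107*I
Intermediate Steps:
K = -4 + I*√61 (K = -4 + √(-39 - 22) = -4 + √(-61) = -4 + I*√61 ≈ -4.0 + 7.8102*I)
O(W) = 1/(6 + W)
Y + O(N)*K = 87 + (-4 + I*√61)/(6 + 13) = 87 + (-4 + I*√61)/19 = 87 + (-4/19 + I*√61/19) = 1649/19 + I*√61/19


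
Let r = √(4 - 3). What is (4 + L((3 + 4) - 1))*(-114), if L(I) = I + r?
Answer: -1254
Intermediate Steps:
r = 1 (r = √1 = 1)
L(I) = 1 + I (L(I) = I + 1 = 1 + I)
(4 + L((3 + 4) - 1))*(-114) = (4 + (1 + ((3 + 4) - 1)))*(-114) = (4 + (1 + (7 - 1)))*(-114) = (4 + (1 + 6))*(-114) = (4 + 7)*(-114) = 11*(-114) = -1254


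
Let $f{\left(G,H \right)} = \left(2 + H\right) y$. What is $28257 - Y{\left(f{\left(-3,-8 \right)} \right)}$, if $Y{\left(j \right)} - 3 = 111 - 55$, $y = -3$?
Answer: $28198$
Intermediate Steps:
$f{\left(G,H \right)} = -6 - 3 H$ ($f{\left(G,H \right)} = \left(2 + H\right) \left(-3\right) = -6 - 3 H$)
$Y{\left(j \right)} = 59$ ($Y{\left(j \right)} = 3 + \left(111 - 55\right) = 3 + 56 = 59$)
$28257 - Y{\left(f{\left(-3,-8 \right)} \right)} = 28257 - 59 = 28198$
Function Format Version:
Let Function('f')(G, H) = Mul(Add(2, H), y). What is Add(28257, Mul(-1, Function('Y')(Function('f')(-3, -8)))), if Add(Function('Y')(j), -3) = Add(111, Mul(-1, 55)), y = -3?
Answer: 28198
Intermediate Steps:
Function('f')(G, H) = Add(-6, Mul(-3, H)) (Function('f')(G, H) = Mul(Add(2, H), -3) = Add(-6, Mul(-3, H)))
Function('Y')(j) = 59 (Function('Y')(j) = Add(3, Add(111, Mul(-1, 55))) = Add(3, Add(111, -55)) = Add(3, 56) = 59)
Add(28257, Mul(-1, Function('Y')(Function('f')(-3, -8)))) = Add(28257, Mul(-1, 59)) = Add(28257, -59) = 28198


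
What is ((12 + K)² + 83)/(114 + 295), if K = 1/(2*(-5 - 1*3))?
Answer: 57729/104704 ≈ 0.55135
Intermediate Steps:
K = -1/16 (K = 1/(2*(-5 - 3)) = 1/(2*(-8)) = 1/(-16) = -1/16 ≈ -0.062500)
((12 + K)² + 83)/(114 + 295) = ((12 - 1/16)² + 83)/(114 + 295) = ((191/16)² + 83)/409 = (36481/256 + 83)*(1/409) = (57729/256)*(1/409) = 57729/104704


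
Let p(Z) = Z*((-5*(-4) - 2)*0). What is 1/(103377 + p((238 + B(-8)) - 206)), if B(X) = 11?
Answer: 1/103377 ≈ 9.6733e-6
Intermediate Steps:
p(Z) = 0 (p(Z) = Z*((20 - 2)*0) = Z*(18*0) = Z*0 = 0)
1/(103377 + p((238 + B(-8)) - 206)) = 1/(103377 + 0) = 1/103377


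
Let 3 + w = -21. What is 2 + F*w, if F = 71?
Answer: -1702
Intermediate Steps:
w = -24 (w = -3 - 21 = -24)
2 + F*w = 2 + 71*(-24) = 2 - 1704 = -1702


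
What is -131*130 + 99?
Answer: -16931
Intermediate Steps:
-131*130 + 99 = -17030 + 99 = -16931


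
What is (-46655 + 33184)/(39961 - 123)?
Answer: -13471/39838 ≈ -0.33814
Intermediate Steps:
(-46655 + 33184)/(39961 - 123) = -13471/39838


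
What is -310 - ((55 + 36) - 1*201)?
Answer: -200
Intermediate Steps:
-310 - ((55 + 36) - 1*201) = -310 - (91 - 201) = -310 - 1*(-110) = -310 + 110 = -200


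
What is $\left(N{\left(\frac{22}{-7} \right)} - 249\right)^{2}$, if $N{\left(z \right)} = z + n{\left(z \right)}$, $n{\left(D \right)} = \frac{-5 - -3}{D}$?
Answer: $\frac{375041956}{5929} \approx 63256.0$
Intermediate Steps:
$n{\left(D \right)} = - \frac{2}{D}$ ($n{\left(D \right)} = \frac{-5 + 3}{D} = - \frac{2}{D}$)
$N{\left(z \right)} = z - \frac{2}{z}$
$\left(N{\left(\frac{22}{-7} \right)} - 249\right)^{2} = \left(\left(\frac{22}{-7} - \frac{2}{22 \frac{1}{-7}}\right) - 249\right)^{2} = \left(\left(22 \left(- \frac{1}{7}\right) - \frac{2}{22 \left(- \frac{1}{7}\right)}\right) - 249\right)^{2} = \left(\left(- \frac{22}{7} - \frac{2}{- \frac{22}{7}}\right) - 249\right)^{2} = \left(\left(- \frac{22}{7} - - \frac{7}{11}\right) - 249\right)^{2} = \left(\left(- \frac{22}{7} + \frac{7}{11}\right) - 249\right)^{2} = \left(- \frac{193}{77} - 249\right)^{2} = \left(- \frac{19366}{77}\right)^{2} = \frac{375041956}{5929}$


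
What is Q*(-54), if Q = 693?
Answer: -37422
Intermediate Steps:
Q*(-54) = 693*(-54) = -37422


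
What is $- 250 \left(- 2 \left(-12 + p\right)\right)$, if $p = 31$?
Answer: $9500$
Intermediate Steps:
$- 250 \left(- 2 \left(-12 + p\right)\right) = - 250 \left(- 2 \left(-12 + 31\right)\right) = - 250 \left(\left(-2\right) 19\right) = \left(-250\right) \left(-38\right) = 9500$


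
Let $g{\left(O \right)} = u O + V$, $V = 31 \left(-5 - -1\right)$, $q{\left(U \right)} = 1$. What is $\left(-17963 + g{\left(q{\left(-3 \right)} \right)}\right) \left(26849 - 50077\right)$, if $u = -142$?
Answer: $423423212$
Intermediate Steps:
$V = -124$ ($V = 31 \left(-5 + 1\right) = 31 \left(-4\right) = -124$)
$g{\left(O \right)} = -124 - 142 O$ ($g{\left(O \right)} = - 142 O - 124 = -124 - 142 O$)
$\left(-17963 + g{\left(q{\left(-3 \right)} \right)}\right) \left(26849 - 50077\right) = \left(-17963 - 266\right) \left(26849 - 50077\right) = \left(-17963 - 266\right) \left(-23228\right) = \left(-18229\right) \left(-23228\right) = 423423212$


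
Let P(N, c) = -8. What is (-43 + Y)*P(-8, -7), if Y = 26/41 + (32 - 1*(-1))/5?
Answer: 58656/205 ≈ 286.13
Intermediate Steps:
Y = 1483/205 (Y = 26*(1/41) + (32 + 1)*(1/5) = 26/41 + 33*(1/5) = 26/41 + 33/5 = 1483/205 ≈ 7.2341)
(-43 + Y)*P(-8, -7) = (-43 + 1483/205)*(-8) = -7332/205*(-8) = 58656/205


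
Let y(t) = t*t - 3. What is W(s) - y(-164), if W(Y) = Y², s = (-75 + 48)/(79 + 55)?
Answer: -482889979/17956 ≈ -26893.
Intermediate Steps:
y(t) = -3 + t² (y(t) = t² - 3 = -3 + t²)
s = -27/134 ≈ -0.20149
W(s) - y(-164) = (-27/134)² - (-3 + (-164)²) = 729/17956 - (-3 + 26896) = 729/17956 - 1*26893 = 729/17956 - 26893 = -482889979/17956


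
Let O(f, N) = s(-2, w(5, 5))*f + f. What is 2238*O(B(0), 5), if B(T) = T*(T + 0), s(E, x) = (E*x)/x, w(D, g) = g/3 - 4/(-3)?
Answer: 0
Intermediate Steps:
w(D, g) = 4/3 + g/3 (w(D, g) = g*(1/3) - 4*(-1/3) = g/3 + 4/3 = 4/3 + g/3)
s(E, x) = E
B(T) = T**2 (B(T) = T*T = T**2)
O(f, N) = -f (O(f, N) = -2*f + f = -f)
2238*O(B(0), 5) = 2238*(-1*0**2) = 2238*(-1*0) = 2238*0 = 0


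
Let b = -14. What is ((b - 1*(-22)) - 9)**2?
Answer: 1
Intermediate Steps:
((b - 1*(-22)) - 9)**2 = ((-14 - 1*(-22)) - 9)**2 = ((-14 + 22) - 9)**2 = (8 - 9)**2 = (-1)**2 = 1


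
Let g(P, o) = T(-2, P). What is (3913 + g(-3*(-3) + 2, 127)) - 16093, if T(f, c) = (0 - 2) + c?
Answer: -12171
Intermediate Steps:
T(f, c) = -2 + c
g(P, o) = -2 + P
(3913 + g(-3*(-3) + 2, 127)) - 16093 = (3913 + (-2 + (-3*(-3) + 2))) - 16093 = (3913 + (-2 + (9 + 2))) - 16093 = (3913 + (-2 + 11)) - 16093 = (3913 + 9) - 16093 = 3922 - 16093 = -12171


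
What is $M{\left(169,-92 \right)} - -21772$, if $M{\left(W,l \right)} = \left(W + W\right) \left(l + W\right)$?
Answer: $47798$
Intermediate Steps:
$M{\left(W,l \right)} = 2 W \left(W + l\right)$
$M{\left(169,-92 \right)} - -21772 = 2 \cdot 169 \left(169 - 92\right) - -21772 = 2 \cdot 169 \cdot 77 + 21772 = 26026 + 21772 = 47798$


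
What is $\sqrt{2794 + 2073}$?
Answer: $\sqrt{4867} \approx 69.764$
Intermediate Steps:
$\sqrt{2794 + 2073} = \sqrt{4867}$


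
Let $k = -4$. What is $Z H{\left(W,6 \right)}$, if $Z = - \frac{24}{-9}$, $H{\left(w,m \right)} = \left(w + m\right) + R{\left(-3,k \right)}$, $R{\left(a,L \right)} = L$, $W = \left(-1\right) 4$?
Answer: $- \frac{16}{3} \approx -5.3333$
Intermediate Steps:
$W = -4$
$H{\left(w,m \right)} = -4 + m + w$ ($H{\left(w,m \right)} = \left(w + m\right) - 4 = \left(m + w\right) - 4 = -4 + m + w$)
$Z = \frac{8}{3}$ ($Z = \left(-24\right) \left(- \frac{1}{9}\right) = \frac{8}{3} \approx 2.6667$)
$Z H{\left(W,6 \right)} = \frac{8 \left(-4 + 6 - 4\right)}{3} = \frac{8}{3} \left(-2\right) = - \frac{16}{3}$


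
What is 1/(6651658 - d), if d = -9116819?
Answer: 1/15768477 ≈ 6.3418e-8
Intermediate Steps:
1/(6651658 - d) = 1/(6651658 - 1*(-9116819)) = 1/(6651658 + 9116819) = 1/15768477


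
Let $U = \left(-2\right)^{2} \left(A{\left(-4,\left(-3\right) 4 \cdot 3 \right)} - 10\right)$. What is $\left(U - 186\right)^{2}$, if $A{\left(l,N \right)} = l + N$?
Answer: $148996$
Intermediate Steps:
$A{\left(l,N \right)} = N + l$
$U = -200$ ($U = \left(-2\right)^{2} \left(\left(\left(-3\right) 4 \cdot 3 - 4\right) - 10\right) = 4 \left(\left(\left(-12\right) 3 - 4\right) - 10\right) = 4 \left(\left(-36 - 4\right) - 10\right) = 4 \left(-40 - 10\right) = 4 \left(-50\right) = -200$)
$\left(U - 186\right)^{2} = \left(-200 - 186\right)^{2} = \left(-386\right)^{2} = 148996$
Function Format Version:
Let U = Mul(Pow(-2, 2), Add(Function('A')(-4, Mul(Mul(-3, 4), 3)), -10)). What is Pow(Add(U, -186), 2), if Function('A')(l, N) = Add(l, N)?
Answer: 148996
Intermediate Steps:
Function('A')(l, N) = Add(N, l)
U = -200 (U = Mul(Pow(-2, 2), Add(Add(Mul(Mul(-3, 4), 3), -4), -10)) = Mul(4, Add(Add(Mul(-12, 3), -4), -10)) = Mul(4, Add(Add(-36, -4), -10)) = Mul(4, Add(-40, -10)) = Mul(4, -50) = -200)
Pow(Add(U, -186), 2) = Pow(Add(-200, -186), 2) = Pow(-386, 2) = 148996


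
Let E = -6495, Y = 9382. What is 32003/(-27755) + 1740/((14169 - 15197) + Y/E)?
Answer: -263823692113/92788323355 ≈ -2.8433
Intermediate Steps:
32003/(-27755) + 1740/((14169 - 15197) + Y/E) = 32003/(-27755) + 1740/((14169 - 15197) + 9382/(-6495)) = 32003*(-1/27755) + 1740/(-1028 + 9382*(-1/6495)) = -32003/27755 + 1740/(-1028 - 9382/6495) = -32003/27755 + 1740/(-6686242/6495) = -32003/27755 + 1740*(-6495/6686242) = -32003/27755 - 5650650/3343121 = -263823692113/92788323355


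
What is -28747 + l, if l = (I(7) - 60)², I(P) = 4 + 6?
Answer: -26247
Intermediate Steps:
I(P) = 10
l = 2500 (l = (10 - 60)² = (-50)² = 2500)
-28747 + l = -28747 + 2500 = -26247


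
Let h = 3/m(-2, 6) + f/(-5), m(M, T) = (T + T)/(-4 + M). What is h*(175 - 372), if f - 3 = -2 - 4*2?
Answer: 197/10 ≈ 19.700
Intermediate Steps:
m(M, T) = 2*T/(-4 + M) (m(M, T) = (2*T)/(-4 + M) = 2*T/(-4 + M))
f = -7 (f = 3 + (-2 - 4*2) = 3 + (-2 - 8) = 3 - 10 = -7)
h = -⅒ (h = 3/((2*6/(-4 - 2))) - 7/(-5) = 3/((2*6/(-6))) - 7*(-⅕) = 3/((2*6*(-⅙))) + 7/5 = 3/(-2) + 7/5 = 3*(-½) + 7/5 = -3/2 + 7/5 = -⅒ ≈ -0.10000)
h*(175 - 372) = -(175 - 372)/10 = -⅒*(-197) = 197/10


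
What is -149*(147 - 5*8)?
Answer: -15943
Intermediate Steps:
-149*(147 - 5*8) = -149*(147 - 40) = -149*107 = -15943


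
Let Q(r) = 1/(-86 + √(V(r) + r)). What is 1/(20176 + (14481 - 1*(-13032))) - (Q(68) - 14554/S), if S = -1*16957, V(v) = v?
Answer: -2484624476831/2935444413990 + √34/3630 ≈ -0.84482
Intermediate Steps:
S = -16957
Q(r) = 1/(-86 + √2*√r) (Q(r) = 1/(-86 + √(r + r)) = 1/(-86 + √(2*r)) = 1/(-86 + √2*√r))
1/(20176 + (14481 - 1*(-13032))) - (Q(68) - 14554/S) = 1/(20176 + (14481 - 1*(-13032))) - (1/(-86 + √2*√68) - 14554/(-16957)) = 1/(20176 + (14481 + 13032)) - (1/(-86 + √2*(2*√17)) - 14554*(-1)/16957) = 1/(20176 + 27513) - (1/(-86 + 2*√34) - 1*(-14554/16957)) = 1/47689 - (1/(-86 + 2*√34) + 14554/16957) = 1/47689 - (14554/16957 + 1/(-86 + 2*√34)) = 1/47689 + (-14554/16957 - 1/(-86 + 2*√34)) = -694048749/808662373 - 1/(-86 + 2*√34)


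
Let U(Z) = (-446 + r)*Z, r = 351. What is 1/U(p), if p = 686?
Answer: -1/65170 ≈ -1.5344e-5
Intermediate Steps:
U(Z) = -95*Z (U(Z) = (-446 + 351)*Z = -95*Z)
1/U(p) = 1/(-95*686) = 1/(-65170) = -1/65170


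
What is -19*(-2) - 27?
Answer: 11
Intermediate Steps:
-19*(-2) - 27 = 38 - 27 = 11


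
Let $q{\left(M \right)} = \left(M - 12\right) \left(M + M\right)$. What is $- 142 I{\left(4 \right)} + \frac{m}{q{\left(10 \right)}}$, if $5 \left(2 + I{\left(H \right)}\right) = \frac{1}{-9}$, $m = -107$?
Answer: $\frac{104339}{360} \approx 289.83$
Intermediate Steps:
$q{\left(M \right)} = 2 M \left(-12 + M\right)$ ($q{\left(M \right)} = \left(-12 + M\right) 2 M = 2 M \left(-12 + M\right)$)
$I{\left(H \right)} = - \frac{91}{45}$ ($I{\left(H \right)} = -2 + \frac{1}{5 \left(-9\right)} = -2 + \frac{1}{5} \left(- \frac{1}{9}\right) = -2 - \frac{1}{45} = - \frac{91}{45}$)
$- 142 I{\left(4 \right)} + \frac{m}{q{\left(10 \right)}} = \left(-142\right) \left(- \frac{91}{45}\right) - \frac{107}{2 \cdot 10 \left(-12 + 10\right)} = \frac{12922}{45} - \frac{107}{2 \cdot 10 \left(-2\right)} = \frac{12922}{45} - \frac{107}{-40} = \frac{12922}{45} - - \frac{107}{40} = \frac{12922}{45} + \frac{107}{40} = \frac{104339}{360}$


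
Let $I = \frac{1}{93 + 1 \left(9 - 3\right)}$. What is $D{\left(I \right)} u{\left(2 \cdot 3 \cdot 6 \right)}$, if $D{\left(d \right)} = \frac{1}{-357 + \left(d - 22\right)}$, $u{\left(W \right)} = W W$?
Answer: $- \frac{8019}{2345} \approx -3.4196$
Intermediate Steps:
$u{\left(W \right)} = W^{2}$
$I = \frac{1}{99}$ ($I = \frac{1}{93 + 1 \cdot 6} = \frac{1}{93 + 6} = \frac{1}{99} \approx 0.010101$)
$D{\left(d \right)} = \frac{1}{-379 + d}$ ($D{\left(d \right)} = \frac{1}{-357 + \left(-22 + d\right)} = \frac{1}{-379 + d}$)
$D{\left(I \right)} u{\left(2 \cdot 3 \cdot 6 \right)} = \frac{\left(2 \cdot 3 \cdot 6\right)^{2}}{-379 + \frac{1}{99}} = \frac{\left(6 \cdot 6\right)^{2}}{- \frac{37520}{99}} = - \frac{99 \cdot 36^{2}}{37520} = \left(- \frac{99}{37520}\right) 1296 = - \frac{8019}{2345}$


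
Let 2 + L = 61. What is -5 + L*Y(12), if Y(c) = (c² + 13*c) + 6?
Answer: 18049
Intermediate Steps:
L = 59 (L = -2 + 61 = 59)
Y(c) = 6 + c² + 13*c
-5 + L*Y(12) = -5 + 59*(6 + 12² + 13*12) = -5 + 59*(6 + 144 + 156) = -5 + 59*306 = -5 + 18054 = 18049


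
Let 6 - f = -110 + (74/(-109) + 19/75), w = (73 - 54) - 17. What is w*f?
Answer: 1903558/8175 ≈ 232.85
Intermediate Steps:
w = 2 (w = 19 - 17 = 2)
f = 951779/8175 (f = 6 - (-110 + (74/(-109) + 19/75)) = 6 - (-110 + (74*(-1/109) + 19*(1/75))) = 6 - (-110 + (-74/109 + 19/75)) = 6 - (-110 - 3479/8175) = 6 - 1*(-902729/8175) = 6 + 902729/8175 = 951779/8175 ≈ 116.43)
w*f = 2*(951779/8175) = 1903558/8175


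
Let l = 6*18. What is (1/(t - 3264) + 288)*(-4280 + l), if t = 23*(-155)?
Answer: -8205285172/6829 ≈ -1.2015e+6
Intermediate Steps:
t = -3565
l = 108
(1/(t - 3264) + 288)*(-4280 + l) = (1/(-3565 - 3264) + 288)*(-4280 + 108) = (1/(-6829) + 288)*(-4172) = (-1/6829 + 288)*(-4172) = (1966751/6829)*(-4172) = -8205285172/6829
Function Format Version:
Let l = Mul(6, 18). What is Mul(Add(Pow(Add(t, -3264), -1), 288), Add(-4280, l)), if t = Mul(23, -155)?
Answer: Rational(-8205285172, 6829) ≈ -1.2015e+6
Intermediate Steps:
t = -3565
l = 108
Mul(Add(Pow(Add(t, -3264), -1), 288), Add(-4280, l)) = Mul(Add(Pow(Add(-3565, -3264), -1), 288), Add(-4280, 108)) = Mul(Add(Pow(-6829, -1), 288), -4172) = Mul(Add(Rational(-1, 6829), 288), -4172) = Mul(Rational(1966751, 6829), -4172) = Rational(-8205285172, 6829)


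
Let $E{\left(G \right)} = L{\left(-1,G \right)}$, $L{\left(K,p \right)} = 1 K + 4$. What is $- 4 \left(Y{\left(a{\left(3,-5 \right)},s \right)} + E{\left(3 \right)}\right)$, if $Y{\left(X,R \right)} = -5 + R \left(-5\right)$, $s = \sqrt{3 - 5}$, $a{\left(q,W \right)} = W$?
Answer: $8 + 20 i \sqrt{2} \approx 8.0 + 28.284 i$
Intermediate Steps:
$L{\left(K,p \right)} = 4 + K$ ($L{\left(K,p \right)} = K + 4 = 4 + K$)
$E{\left(G \right)} = 3$ ($E{\left(G \right)} = 4 - 1 = 3$)
$s = i \sqrt{2}$ ($s = \sqrt{-2} = i \sqrt{2} \approx 1.4142 i$)
$Y{\left(X,R \right)} = -5 - 5 R$
$- 4 \left(Y{\left(a{\left(3,-5 \right)},s \right)} + E{\left(3 \right)}\right) = - 4 \left(\left(-5 - 5 i \sqrt{2}\right) + 3\right) = - 4 \left(-2 - 5 i \sqrt{2}\right) = 8 + 20 i \sqrt{2}$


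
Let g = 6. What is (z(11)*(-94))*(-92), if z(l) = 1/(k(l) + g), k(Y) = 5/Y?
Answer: 95128/71 ≈ 1339.8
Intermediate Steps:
z(l) = 1/(6 + 5/l) (z(l) = 1/(5/l + 6) = 1/(6 + 5/l))
(z(11)*(-94))*(-92) = ((11/(5 + 6*11))*(-94))*(-92) = ((11/(5 + 66))*(-94))*(-92) = ((11/71)*(-94))*(-92) = -1034/71*(-92) = 95128/71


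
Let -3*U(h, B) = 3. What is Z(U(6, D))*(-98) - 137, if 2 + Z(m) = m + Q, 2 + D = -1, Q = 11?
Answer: -921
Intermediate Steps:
D = -3 (D = -2 - 1 = -3)
U(h, B) = -1 (U(h, B) = -⅓*3 = -1)
Z(m) = 9 + m (Z(m) = -2 + (m + 11) = -2 + (11 + m) = 9 + m)
Z(U(6, D))*(-98) - 137 = (9 - 1)*(-98) - 137 = 8*(-98) - 137 = -784 - 137 = -921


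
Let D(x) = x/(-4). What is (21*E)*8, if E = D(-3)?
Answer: 126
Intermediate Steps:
D(x) = -x/4 (D(x) = x*(-¼) = -x/4)
E = ¾ (E = -¼*(-3) = ¾ ≈ 0.75000)
(21*E)*8 = (21*(¾))*8 = (63/4)*8 = 126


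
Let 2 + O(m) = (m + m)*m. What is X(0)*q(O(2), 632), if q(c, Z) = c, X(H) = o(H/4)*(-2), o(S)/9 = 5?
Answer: -540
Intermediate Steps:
o(S) = 45 (o(S) = 9*5 = 45)
X(H) = -90 (X(H) = 45*(-2) = -90)
O(m) = -2 + 2*m**2 (O(m) = -2 + (m + m)*m = -2 + (2*m)*m = -2 + 2*m**2)
X(0)*q(O(2), 632) = -90*(-2 + 2*2**2) = -90*(-2 + 2*4) = -90*(-2 + 8) = -90*6 = -540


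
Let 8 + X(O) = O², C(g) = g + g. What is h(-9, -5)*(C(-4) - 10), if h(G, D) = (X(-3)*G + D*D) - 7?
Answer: -162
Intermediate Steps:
C(g) = 2*g
X(O) = -8 + O²
h(G, D) = -7 + G + D² (h(G, D) = ((-8 + (-3)²)*G + D*D) - 7 = ((-8 + 9)*G + D²) - 7 = (1*G + D²) - 7 = (G + D²) - 7 = -7 + G + D²)
h(-9, -5)*(C(-4) - 10) = (-7 - 9 + (-5)²)*(2*(-4) - 10) = (-7 - 9 + 25)*(-8 - 10) = 9*(-18) = -162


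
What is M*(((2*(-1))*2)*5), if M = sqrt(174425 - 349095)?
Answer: -20*I*sqrt(174670) ≈ -8358.7*I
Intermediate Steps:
M = I*sqrt(174670) (M = sqrt(-174670) = I*sqrt(174670) ≈ 417.94*I)
M*(((2*(-1))*2)*5) = (I*sqrt(174670))*(((2*(-1))*2)*5) = (I*sqrt(174670))*(-2*2*5) = (I*sqrt(174670))*(-4*5) = (I*sqrt(174670))*(-20) = -20*I*sqrt(174670)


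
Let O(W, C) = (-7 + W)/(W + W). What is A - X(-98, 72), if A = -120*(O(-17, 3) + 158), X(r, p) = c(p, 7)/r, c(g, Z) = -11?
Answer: -31728667/1666 ≈ -19045.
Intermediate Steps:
O(W, C) = (-7 + W)/(2*W) (O(W, C) = (-7 + W)/((2*W)) = (-7 + W)*(1/(2*W)) = (-7 + W)/(2*W))
X(r, p) = -11/r
A = -323760/17 (A = -120*((½)*(-7 - 17)/(-17) + 158) = -120*((½)*(-1/17)*(-24) + 158) = -120*(12/17 + 158) = -120*2698/17 = -323760/17 ≈ -19045.)
A - X(-98, 72) = -323760/17 - (-11)/(-98) = -323760/17 - (-11)*(-1)/98 = -323760/17 - 1*11/98 = -323760/17 - 11/98 = -31728667/1666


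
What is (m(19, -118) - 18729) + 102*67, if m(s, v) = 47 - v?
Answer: -11730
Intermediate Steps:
(m(19, -118) - 18729) + 102*67 = ((47 - 1*(-118)) - 18729) + 102*67 = ((47 + 118) - 18729) + 6834 = (165 - 18729) + 6834 = -18564 + 6834 = -11730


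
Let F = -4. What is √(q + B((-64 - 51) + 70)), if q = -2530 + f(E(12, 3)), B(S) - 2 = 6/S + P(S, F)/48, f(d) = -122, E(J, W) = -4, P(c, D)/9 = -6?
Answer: I*√9544530/60 ≈ 51.49*I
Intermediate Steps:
P(c, D) = -54 (P(c, D) = 9*(-6) = -54)
B(S) = 7/8 + 6/S (B(S) = 2 + (6/S - 54/48) = 2 + (6/S - 54*1/48) = 2 + (6/S - 9/8) = 2 + (-9/8 + 6/S) = 7/8 + 6/S)
q = -2652 (q = -2530 - 122 = -2652)
√(q + B((-64 - 51) + 70)) = √(-2652 + (7/8 + 6/((-64 - 51) + 70))) = √(-2652 + (7/8 + 6/(-115 + 70))) = √(-2652 + (7/8 + 6/(-45))) = √(-2652 + (7/8 + 6*(-1/45))) = √(-2652 + (7/8 - 2/15)) = √(-2652 + 89/120) = √(-318151/120) = I*√9544530/60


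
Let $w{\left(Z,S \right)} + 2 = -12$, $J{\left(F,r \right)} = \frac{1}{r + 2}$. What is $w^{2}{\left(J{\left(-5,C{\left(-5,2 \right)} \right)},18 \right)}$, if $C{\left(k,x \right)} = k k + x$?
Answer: $196$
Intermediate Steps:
$C{\left(k,x \right)} = x + k^{2}$ ($C{\left(k,x \right)} = k^{2} + x = x + k^{2}$)
$J{\left(F,r \right)} = \frac{1}{2 + r}$
$w{\left(Z,S \right)} = -14$ ($w{\left(Z,S \right)} = -2 - 12 = -14$)
$w^{2}{\left(J{\left(-5,C{\left(-5,2 \right)} \right)},18 \right)} = \left(-14\right)^{2} = 196$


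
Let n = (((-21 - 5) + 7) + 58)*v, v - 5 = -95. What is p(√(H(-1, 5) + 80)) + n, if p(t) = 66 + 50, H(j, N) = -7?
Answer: -3394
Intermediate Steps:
v = -90 (v = 5 - 95 = -90)
p(t) = 116
n = -3510 (n = (((-21 - 5) + 7) + 58)*(-90) = ((-26 + 7) + 58)*(-90) = (-19 + 58)*(-90) = 39*(-90) = -3510)
p(√(H(-1, 5) + 80)) + n = 116 - 3510 = -3394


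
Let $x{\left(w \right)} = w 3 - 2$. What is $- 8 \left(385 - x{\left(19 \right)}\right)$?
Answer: $-2640$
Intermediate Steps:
$x{\left(w \right)} = -2 + 3 w$ ($x{\left(w \right)} = 3 w - 2 = -2 + 3 w$)
$- 8 \left(385 - x{\left(19 \right)}\right) = - 8 \left(385 - \left(-2 + 3 \cdot 19\right)\right) = - 8 \left(385 - \left(-2 + 57\right)\right) = - 8 \left(385 - 55\right) = \left(-8\right) 330 = -2640$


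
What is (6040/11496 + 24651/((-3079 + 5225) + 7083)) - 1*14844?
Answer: -17892710930/1205643 ≈ -14841.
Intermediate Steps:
(6040/11496 + 24651/((-3079 + 5225) + 7083)) - 1*14844 = (6040*(1/11496) + 24651/(2146 + 7083)) - 14844 = (755/1437 + 24651/9229) - 14844 = (755/1437 + 24651*(1/9229)) - 14844 = (755/1437 + 2241/839) - 14844 = 3853762/1205643 - 14844 = -17892710930/1205643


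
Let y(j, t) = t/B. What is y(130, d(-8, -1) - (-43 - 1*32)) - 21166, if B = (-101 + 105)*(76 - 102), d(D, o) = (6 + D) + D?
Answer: -169333/8 ≈ -21167.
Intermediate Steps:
d(D, o) = 6 + 2*D
B = -104 (B = 4*(-26) = -104)
y(j, t) = -t/104 (y(j, t) = t/(-104) = t*(-1/104) = -t/104)
y(130, d(-8, -1) - (-43 - 1*32)) - 21166 = -((6 + 2*(-8)) - (-43 - 1*32))/104 - 21166 = -((6 - 16) - (-43 - 32))/104 - 21166 = -(-10 - 1*(-75))/104 - 21166 = -(-10 + 75)/104 - 21166 = -1/104*65 - 21166 = -5/8 - 21166 = -169333/8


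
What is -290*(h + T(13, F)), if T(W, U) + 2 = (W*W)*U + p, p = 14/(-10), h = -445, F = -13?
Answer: 767166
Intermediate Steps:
p = -7/5 (p = 14*(-⅒) = -7/5 ≈ -1.4000)
T(W, U) = -17/5 + U*W² (T(W, U) = -2 + ((W*W)*U - 7/5) = -2 + (W²*U - 7/5) = -2 + (U*W² - 7/5) = -2 + (-7/5 + U*W²) = -17/5 + U*W²)
-290*(h + T(13, F)) = -290*(-445 + (-17/5 - 13*13²)) = -290*(-445 + (-17/5 - 13*169)) = -290*(-445 + (-17/5 - 2197)) = -290*(-445 - 11002/5) = -290*(-13227/5) = 767166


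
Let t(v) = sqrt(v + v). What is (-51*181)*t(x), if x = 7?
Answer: -9231*sqrt(14) ≈ -34539.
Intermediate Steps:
t(v) = sqrt(2)*sqrt(v) (t(v) = sqrt(2*v) = sqrt(2)*sqrt(v))
(-51*181)*t(x) = (-51*181)*(sqrt(2)*sqrt(7)) = -9231*sqrt(14)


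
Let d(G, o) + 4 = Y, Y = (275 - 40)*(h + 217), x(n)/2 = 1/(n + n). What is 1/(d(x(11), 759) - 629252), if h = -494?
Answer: -1/694351 ≈ -1.4402e-6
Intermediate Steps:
x(n) = 1/n (x(n) = 2/(n + n) = 2/((2*n)) = 2*(1/(2*n)) = 1/n)
Y = -65095 (Y = (275 - 40)*(-494 + 217) = 235*(-277) = -65095)
d(G, o) = -65099 (d(G, o) = -4 - 65095 = -65099)
1/(d(x(11), 759) - 629252) = 1/(-65099 - 629252) = 1/(-694351) = -1/694351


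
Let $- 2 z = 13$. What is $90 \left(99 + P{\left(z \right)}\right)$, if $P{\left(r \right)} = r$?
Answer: $8325$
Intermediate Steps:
$z = - \frac{13}{2}$ ($z = \left(- \frac{1}{2}\right) 13 = - \frac{13}{2} \approx -6.5$)
$90 \left(99 + P{\left(z \right)}\right) = 90 \left(99 - \frac{13}{2}\right) = 90 \cdot \frac{185}{2} = 8325$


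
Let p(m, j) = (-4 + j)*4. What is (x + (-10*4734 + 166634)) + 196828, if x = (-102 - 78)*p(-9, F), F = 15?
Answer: 308202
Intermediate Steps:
p(m, j) = -16 + 4*j
x = -7920 (x = (-102 - 78)*(-16 + 4*15) = -180*(-16 + 60) = -180*44 = -7920)
(x + (-10*4734 + 166634)) + 196828 = (-7920 + (-10*4734 + 166634)) + 196828 = (-7920 + (-47340 + 166634)) + 196828 = (-7920 + 119294) + 196828 = 111374 + 196828 = 308202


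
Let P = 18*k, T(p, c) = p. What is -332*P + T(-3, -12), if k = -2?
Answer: 11949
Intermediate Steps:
P = -36 (P = 18*(-2) = -36)
-332*P + T(-3, -12) = -332*(-36) - 3 = 11952 - 3 = 11949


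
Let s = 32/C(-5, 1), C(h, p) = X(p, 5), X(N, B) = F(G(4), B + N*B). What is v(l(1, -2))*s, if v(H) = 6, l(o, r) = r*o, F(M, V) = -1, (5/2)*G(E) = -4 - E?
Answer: -192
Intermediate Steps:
G(E) = -8/5 - 2*E/5 (G(E) = 2*(-4 - E)/5 = -8/5 - 2*E/5)
l(o, r) = o*r
X(N, B) = -1
C(h, p) = -1
s = -32 (s = 32/(-1) = 32*(-1) = -32)
v(l(1, -2))*s = 6*(-32) = -192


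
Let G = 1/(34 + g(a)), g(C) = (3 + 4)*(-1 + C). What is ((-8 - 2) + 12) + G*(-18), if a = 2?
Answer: 64/41 ≈ 1.5610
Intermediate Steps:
g(C) = -7 + 7*C (g(C) = 7*(-1 + C) = -7 + 7*C)
G = 1/41 (G = 1/(34 + (-7 + 7*2)) = 1/(34 + (-7 + 14)) = 1/(34 + 7) = 1/41 ≈ 0.024390)
((-8 - 2) + 12) + G*(-18) = ((-8 - 2) + 12) + (1/41)*(-18) = (-10 + 12) - 18/41 = 2 - 18/41 = 64/41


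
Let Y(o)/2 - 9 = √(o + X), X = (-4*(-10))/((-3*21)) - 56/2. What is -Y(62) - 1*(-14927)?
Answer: 14909 - 2*√14714/21 ≈ 14897.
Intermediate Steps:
X = -1804/63 (X = 40/(-63) - 56*½ = 40*(-1/63) - 28 = -40/63 - 28 = -1804/63 ≈ -28.635)
Y(o) = 18 + 2*√(-1804/63 + o) (Y(o) = 18 + 2*√(o - 1804/63) = 18 + 2*√(-1804/63 + o))
-Y(62) - 1*(-14927) = -(18 + 2*√(-12628 + 441*62)/21) - 1*(-14927) = -(18 + 2*√(-12628 + 27342)/21) + 14927 = -(18 + 2*√14714/21) + 14927 = (-18 - 2*√14714/21) + 14927 = 14909 - 2*√14714/21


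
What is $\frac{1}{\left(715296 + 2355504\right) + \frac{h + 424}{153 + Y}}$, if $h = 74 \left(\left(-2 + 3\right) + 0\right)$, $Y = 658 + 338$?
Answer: $\frac{383}{1176116566} \approx 3.2565 \cdot 10^{-7}$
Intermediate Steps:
$Y = 996$
$h = 74$ ($h = 74 \left(1 + 0\right) = 74 \cdot 1 = 74$)
$\frac{1}{\left(715296 + 2355504\right) + \frac{h + 424}{153 + Y}} = \frac{1}{\left(715296 + 2355504\right) + \frac{74 + 424}{153 + 996}} = \frac{1}{3070800 + \frac{1}{1149} \cdot 498} = \frac{1}{3070800 + \frac{166}{383}} = \frac{1}{\frac{1176116566}{383}} = \frac{383}{1176116566}$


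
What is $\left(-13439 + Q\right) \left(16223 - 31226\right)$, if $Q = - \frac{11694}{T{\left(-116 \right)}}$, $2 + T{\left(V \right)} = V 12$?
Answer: $\frac{140445123408}{697} \approx 2.015 \cdot 10^{8}$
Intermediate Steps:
$T{\left(V \right)} = -2 + 12 V$ ($T{\left(V \right)} = -2 + V 12 = -2 + 12 V$)
$Q = \frac{5847}{697}$ ($Q = - \frac{11694}{-2 + 12 \left(-116\right)} = - \frac{11694}{-2 - 1392} = - \frac{11694}{-1394} = \left(-11694\right) \left(- \frac{1}{1394}\right) = \frac{5847}{697} \approx 8.3888$)
$\left(-13439 + Q\right) \left(16223 - 31226\right) = \left(-13439 + \frac{5847}{697}\right) \left(16223 - 31226\right) = \left(- \frac{9361136}{697}\right) \left(-15003\right) = \frac{140445123408}{697}$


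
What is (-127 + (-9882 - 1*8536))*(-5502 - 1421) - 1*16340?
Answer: 128370695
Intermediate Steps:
(-127 + (-9882 - 1*8536))*(-5502 - 1421) - 1*16340 = (-127 + (-9882 - 8536))*(-6923) - 16340 = (-127 - 18418)*(-6923) - 16340 = -18545*(-6923) - 16340 = 128387035 - 16340 = 128370695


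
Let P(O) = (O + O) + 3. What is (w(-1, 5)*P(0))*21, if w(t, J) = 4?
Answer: 252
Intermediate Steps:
P(O) = 3 + 2*O (P(O) = 2*O + 3 = 3 + 2*O)
(w(-1, 5)*P(0))*21 = (4*(3 + 2*0))*21 = (4*(3 + 0))*21 = (4*3)*21 = 12*21 = 252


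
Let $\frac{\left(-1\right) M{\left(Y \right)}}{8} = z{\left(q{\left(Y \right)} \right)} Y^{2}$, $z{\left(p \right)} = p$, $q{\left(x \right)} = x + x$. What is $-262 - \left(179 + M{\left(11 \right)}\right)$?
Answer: $20855$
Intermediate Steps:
$q{\left(x \right)} = 2 x$
$M{\left(Y \right)} = - 16 Y^{3}$ ($M{\left(Y \right)} = - 8 \cdot 2 Y Y^{2} = - 8 \cdot 2 Y^{3} = - 16 Y^{3}$)
$-262 - \left(179 + M{\left(11 \right)}\right) = -262 - \left(179 - 16 \cdot 11^{3}\right) = -262 - \left(179 - 21296\right) = -262 - -21117 = -262 + \left(-179 + 21296\right) = -262 + 21117 = 20855$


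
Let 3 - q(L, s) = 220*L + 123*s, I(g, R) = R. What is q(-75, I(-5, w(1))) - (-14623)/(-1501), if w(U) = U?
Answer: 24571757/1501 ≈ 16370.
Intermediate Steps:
q(L, s) = 3 - 220*L - 123*s (q(L, s) = 3 - (220*L + 123*s) = 3 - (123*s + 220*L) = 3 + (-220*L - 123*s) = 3 - 220*L - 123*s)
q(-75, I(-5, w(1))) - (-14623)/(-1501) = (3 - 220*(-75) - 123*1) - (-14623)/(-1501) = (3 + 16500 - 123) - (-14623)*(-1)/1501 = 16380 - 1*14623/1501 = 16380 - 14623/1501 = 24571757/1501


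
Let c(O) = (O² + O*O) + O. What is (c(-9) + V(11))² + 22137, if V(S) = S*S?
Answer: 97213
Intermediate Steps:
c(O) = O + 2*O² (c(O) = (O² + O²) + O = 2*O² + O = O + 2*O²)
V(S) = S²
(c(-9) + V(11))² + 22137 = (-9*(1 + 2*(-9)) + 11²)² + 22137 = (-9*(1 - 18) + 121)² + 22137 = (-9*(-17) + 121)² + 22137 = (153 + 121)² + 22137 = 274² + 22137 = 75076 + 22137 = 97213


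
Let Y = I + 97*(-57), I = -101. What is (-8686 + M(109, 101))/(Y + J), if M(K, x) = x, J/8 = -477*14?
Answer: 8585/59054 ≈ 0.14538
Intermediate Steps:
J = -53424 (J = 8*(-477*14) = 8*(-6678) = -53424)
Y = -5630 (Y = -101 + 97*(-57) = -101 - 5529 = -5630)
(-8686 + M(109, 101))/(Y + J) = (-8686 + 101)/(-5630 - 53424) = -8585/(-59054) = -8585*(-1/59054) = 8585/59054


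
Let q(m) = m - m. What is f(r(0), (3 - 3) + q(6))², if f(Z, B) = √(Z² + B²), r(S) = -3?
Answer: 9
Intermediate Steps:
q(m) = 0
f(Z, B) = √(B² + Z²)
f(r(0), (3 - 3) + q(6))² = (√(((3 - 3) + 0)² + (-3)²))² = (√((0 + 0)² + 9))² = (√(0² + 9))² = (√(0 + 9))² = (√9)² = 3² = 9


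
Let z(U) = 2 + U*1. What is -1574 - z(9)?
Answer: -1585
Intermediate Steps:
z(U) = 2 + U
-1574 - z(9) = -1574 - (2 + 9) = -1574 - 1*11 = -1574 - 11 = -1585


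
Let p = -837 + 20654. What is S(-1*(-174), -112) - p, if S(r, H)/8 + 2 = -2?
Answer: -19849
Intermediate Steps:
p = 19817
S(r, H) = -32 (S(r, H) = -16 + 8*(-2) = -16 - 16 = -32)
S(-1*(-174), -112) - p = -32 - 1*19817 = -32 - 19817 = -19849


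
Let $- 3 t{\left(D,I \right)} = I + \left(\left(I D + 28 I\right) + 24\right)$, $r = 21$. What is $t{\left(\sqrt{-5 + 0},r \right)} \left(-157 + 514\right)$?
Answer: $-75327 - 2499 i \sqrt{5} \approx -75327.0 - 5587.9 i$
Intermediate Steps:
$t{\left(D,I \right)} = -8 - \frac{29 I}{3} - \frac{D I}{3}$ ($t{\left(D,I \right)} = - \frac{I + \left(\left(I D + 28 I\right) + 24\right)}{3} = - \frac{I + \left(\left(D I + 28 I\right) + 24\right)}{3} = - \frac{I + \left(\left(28 I + D I\right) + 24\right)}{3} = - \frac{I + \left(24 + 28 I + D I\right)}{3} = - \frac{24 + 29 I + D I}{3} = -8 - \frac{29 I}{3} - \frac{D I}{3}$)
$t{\left(\sqrt{-5 + 0},r \right)} \left(-157 + 514\right) = \left(-8 - 203 - \frac{1}{3} \sqrt{-5 + 0} \cdot 21\right) \left(-157 + 514\right) = \left(-8 - 203 - \frac{1}{3} \sqrt{-5} \cdot 21\right) 357 = \left(-8 - 203 - \frac{1}{3} i \sqrt{5} \cdot 21\right) 357 = \left(-8 - 203 - 7 i \sqrt{5}\right) 357 = \left(-211 - 7 i \sqrt{5}\right) 357 = -75327 - 2499 i \sqrt{5}$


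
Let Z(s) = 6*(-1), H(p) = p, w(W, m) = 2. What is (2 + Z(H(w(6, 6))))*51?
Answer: -204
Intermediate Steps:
Z(s) = -6
(2 + Z(H(w(6, 6))))*51 = (2 - 6)*51 = -4*51 = -204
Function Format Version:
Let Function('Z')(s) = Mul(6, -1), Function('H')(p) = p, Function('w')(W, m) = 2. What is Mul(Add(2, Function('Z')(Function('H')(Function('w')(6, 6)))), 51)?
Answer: -204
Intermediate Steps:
Function('Z')(s) = -6
Mul(Add(2, Function('Z')(Function('H')(Function('w')(6, 6)))), 51) = Mul(Add(2, -6), 51) = Mul(-4, 51) = -204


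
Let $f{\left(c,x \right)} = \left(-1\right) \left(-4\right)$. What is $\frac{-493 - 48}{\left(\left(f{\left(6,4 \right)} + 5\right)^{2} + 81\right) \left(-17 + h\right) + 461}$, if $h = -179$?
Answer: $\frac{541}{31291} \approx 0.017289$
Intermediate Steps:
$f{\left(c,x \right)} = 4$
$\frac{-493 - 48}{\left(\left(f{\left(6,4 \right)} + 5\right)^{2} + 81\right) \left(-17 + h\right) + 461} = \frac{-493 - 48}{\left(\left(4 + 5\right)^{2} + 81\right) \left(-17 - 179\right) + 461} = - \frac{541}{\left(9^{2} + 81\right) \left(-196\right) + 461} = - \frac{541}{\left(81 + 81\right) \left(-196\right) + 461} = - \frac{541}{162 \left(-196\right) + 461} = - \frac{541}{-31752 + 461} = - \frac{541}{-31291} = \left(-541\right) \left(- \frac{1}{31291}\right) = \frac{541}{31291}$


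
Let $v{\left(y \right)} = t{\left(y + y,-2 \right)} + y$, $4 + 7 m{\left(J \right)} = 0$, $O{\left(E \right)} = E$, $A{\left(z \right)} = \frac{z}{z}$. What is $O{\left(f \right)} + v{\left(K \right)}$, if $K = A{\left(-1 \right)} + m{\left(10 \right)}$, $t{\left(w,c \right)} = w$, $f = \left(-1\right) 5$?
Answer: $- \frac{26}{7} \approx -3.7143$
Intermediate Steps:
$f = -5$
$A{\left(z \right)} = 1$
$m{\left(J \right)} = - \frac{4}{7}$ ($m{\left(J \right)} = - \frac{4}{7} + \frac{1}{7} \cdot 0 = - \frac{4}{7} + 0 = - \frac{4}{7}$)
$K = \frac{3}{7}$ ($K = 1 - \frac{4}{7} = \frac{3}{7} \approx 0.42857$)
$v{\left(y \right)} = 3 y$ ($v{\left(y \right)} = \left(y + y\right) + y = 2 y + y = 3 y$)
$O{\left(f \right)} + v{\left(K \right)} = -5 + 3 \cdot \frac{3}{7} = -5 + \frac{9}{7} = - \frac{26}{7}$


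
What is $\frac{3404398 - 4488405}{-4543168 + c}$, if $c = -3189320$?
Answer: $\frac{1084007}{7732488} \approx 0.14019$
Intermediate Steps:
$\frac{3404398 - 4488405}{-4543168 + c} = \frac{3404398 - 4488405}{-4543168 - 3189320} = - \frac{1084007}{-7732488} = \left(-1084007\right) \left(- \frac{1}{7732488}\right) = \frac{1084007}{7732488}$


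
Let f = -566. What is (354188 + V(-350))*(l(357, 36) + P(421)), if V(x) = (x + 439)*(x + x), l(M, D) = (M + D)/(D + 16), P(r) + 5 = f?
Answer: -2138006628/13 ≈ -1.6446e+8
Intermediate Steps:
P(r) = -571 (P(r) = -5 - 566 = -571)
l(M, D) = (D + M)/(16 + D)
V(x) = 2*x*(439 + x) (V(x) = (439 + x)*(2*x) = 2*x*(439 + x))
(354188 + V(-350))*(l(357, 36) + P(421)) = (354188 + 2*(-350)*(439 - 350))*((36 + 357)/(16 + 36) - 571) = (354188 + 2*(-350)*89)*(393/52 - 571) = (354188 - 62300)*((1/52)*393 - 571) = 291888*(393/52 - 571) = 291888*(-29299/52) = -2138006628/13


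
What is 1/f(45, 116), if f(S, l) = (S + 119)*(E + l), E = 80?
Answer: 1/32144 ≈ 3.1110e-5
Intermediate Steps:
f(S, l) = (80 + l)*(119 + S) (f(S, l) = (S + 119)*(80 + l) = (119 + S)*(80 + l) = (80 + l)*(119 + S))
1/f(45, 116) = 1/(9520 + 80*45 + 119*116 + 45*116) = 1/(9520 + 3600 + 13804 + 5220) = 1/32144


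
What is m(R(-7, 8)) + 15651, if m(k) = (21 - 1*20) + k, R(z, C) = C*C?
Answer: 15716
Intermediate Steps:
R(z, C) = C²
m(k) = 1 + k (m(k) = (21 - 20) + k = 1 + k)
m(R(-7, 8)) + 15651 = (1 + 8²) + 15651 = (1 + 64) + 15651 = 65 + 15651 = 15716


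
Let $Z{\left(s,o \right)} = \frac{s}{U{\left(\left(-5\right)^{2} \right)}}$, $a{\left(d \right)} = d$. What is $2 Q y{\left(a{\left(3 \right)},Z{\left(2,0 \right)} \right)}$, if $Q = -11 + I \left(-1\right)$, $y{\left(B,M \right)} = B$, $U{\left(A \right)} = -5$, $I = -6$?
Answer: $-30$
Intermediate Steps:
$Z{\left(s,o \right)} = - \frac{s}{5}$ ($Z{\left(s,o \right)} = \frac{s}{-5} = s \left(- \frac{1}{5}\right) = - \frac{s}{5}$)
$Q = -5$ ($Q = -11 - -6 = -11 + 6 = -5$)
$2 Q y{\left(a{\left(3 \right)},Z{\left(2,0 \right)} \right)} = 2 \left(-5\right) 3 = \left(-10\right) 3 = -30$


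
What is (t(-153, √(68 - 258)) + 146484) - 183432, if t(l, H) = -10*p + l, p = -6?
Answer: -37041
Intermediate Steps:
t(l, H) = 60 + l (t(l, H) = -10*(-6) + l = 60 + l)
(t(-153, √(68 - 258)) + 146484) - 183432 = ((60 - 153) + 146484) - 183432 = (-93 + 146484) - 183432 = 146391 - 183432 = -37041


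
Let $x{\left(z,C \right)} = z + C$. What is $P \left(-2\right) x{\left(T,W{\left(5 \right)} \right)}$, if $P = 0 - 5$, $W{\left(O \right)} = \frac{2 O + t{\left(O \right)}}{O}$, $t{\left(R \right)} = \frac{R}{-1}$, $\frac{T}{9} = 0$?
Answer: $10$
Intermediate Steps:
$T = 0$ ($T = 9 \cdot 0 = 0$)
$t{\left(R \right)} = - R$ ($t{\left(R \right)} = R \left(-1\right) = - R$)
$W{\left(O \right)} = 1$ ($W{\left(O \right)} = \frac{2 O - O}{O} = \frac{O}{O} = 1$)
$x{\left(z,C \right)} = C + z$
$P = -5$
$P \left(-2\right) x{\left(T,W{\left(5 \right)} \right)} = \left(-5\right) \left(-2\right) \left(1 + 0\right) = 10 \cdot 1 = 10$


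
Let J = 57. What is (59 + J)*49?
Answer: 5684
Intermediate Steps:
(59 + J)*49 = (59 + 57)*49 = 116*49 = 5684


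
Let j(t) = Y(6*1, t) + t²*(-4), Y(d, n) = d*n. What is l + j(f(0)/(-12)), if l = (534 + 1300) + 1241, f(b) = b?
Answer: 3075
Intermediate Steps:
l = 3075 (l = 1834 + 1241 = 3075)
j(t) = -4*t² + 6*t (j(t) = (6*1)*t + t²*(-4) = 6*t - 4*t² = -4*t² + 6*t)
l + j(f(0)/(-12)) = 3075 + 2*(0/(-12))*(3 - 0/(-12)) = 3075 + 2*(0*(-1/12))*(3 - 0*(-1)/12) = 3075 + 2*0*(3 - 2*0) = 3075 + 2*0*(3 + 0) = 3075 + 2*0*3 = 3075 + 0 = 3075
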